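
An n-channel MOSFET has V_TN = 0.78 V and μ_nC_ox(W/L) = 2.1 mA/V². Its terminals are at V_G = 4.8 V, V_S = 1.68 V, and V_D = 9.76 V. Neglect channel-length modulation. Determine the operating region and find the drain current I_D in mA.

V_GS = V_G − V_S = 4.8 − 1.68 = 3.12 V; V_DS = V_D − V_S = 9.76 − 1.68 = 8.08 V.
V_ov = V_GS − V_TN = 3.12 − 0.78 = 2.34 V.
Since V_DS = 8.08 V ≥ V_ov = 2.34 V, the device is in saturation.
I_D = ½ k_n V_ov² = 0.5 × 2.1 × 2.34² = 5.75 mA.

Saturation; I_D = 5.75 mA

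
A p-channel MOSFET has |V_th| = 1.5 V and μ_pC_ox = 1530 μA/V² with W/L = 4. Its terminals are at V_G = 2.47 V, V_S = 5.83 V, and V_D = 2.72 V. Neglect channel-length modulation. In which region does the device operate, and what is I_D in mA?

V_SG = V_S − V_G = 5.83 − 2.47 = 3.36 V; V_SD = V_S − V_D = 5.83 − 2.72 = 3.11 V.
k_p = μ_pC_ox · (W/L) = 6.12 mA/V².
V_ov = V_SG − |V_th| = 3.36 − 1.5 = 1.86 V.
Since V_SD = 3.11 V ≥ V_ov = 1.86 V, the device is in saturation.
I_D = ½ k_p V_ov² = 0.5 × 6.12 × 1.86² = 10.6 mA.

Saturation; I_D = 10.6 mA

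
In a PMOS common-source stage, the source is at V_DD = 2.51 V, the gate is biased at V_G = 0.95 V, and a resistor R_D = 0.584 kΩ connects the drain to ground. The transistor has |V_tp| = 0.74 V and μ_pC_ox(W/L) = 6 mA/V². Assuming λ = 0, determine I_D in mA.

V_SG = V_DD − V_G = 2.51 − 0.95 = 1.56 V, so V_ov = 1.56 − 0.74 = 0.82 V.
Assume saturation: I_D = ½ k_p V_ov² = 0.5 × 6 × 0.82² = 2.02 mA, giving V_SD = V_DD − I_D R_D = 2.51 − 2.02 × 0.584 = 1.33 V.
V_SD = 1.33 V ≥ V_ov = 0.82 V, confirming saturation.

I_D = 2.02 mA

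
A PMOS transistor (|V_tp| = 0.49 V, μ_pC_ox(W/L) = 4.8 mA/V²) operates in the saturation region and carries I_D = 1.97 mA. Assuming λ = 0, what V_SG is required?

In saturation I_D = ½ k_p (V_SG − |V_tp|)², so V_SG − |V_tp| = √(2 I_D / k_p) = √(2 × 1.97 / 4.8) = 0.906 V.
V_SG = 0.49 + 0.906 = 1.4 V.

V_SG = 1.40 V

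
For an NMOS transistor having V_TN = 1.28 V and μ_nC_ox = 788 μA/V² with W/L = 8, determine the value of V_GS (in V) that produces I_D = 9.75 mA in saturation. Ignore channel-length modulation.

k_n = μ_nC_ox · (W/L) = 6.304 mA/V².
In saturation I_D = ½ k_n (V_GS − V_TN)², so V_GS − V_TN = √(2 I_D / k_n) = √(2 × 9.75 / 6.304) = 1.76 V.
V_GS = 1.28 + 1.76 = 3.04 V.

V_GS = 3.04 V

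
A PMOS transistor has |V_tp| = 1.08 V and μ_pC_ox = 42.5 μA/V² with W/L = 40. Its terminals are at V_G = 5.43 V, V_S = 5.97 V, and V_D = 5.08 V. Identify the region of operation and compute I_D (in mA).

V_SG = V_S − V_G = 5.97 − 5.43 = 0.54 V; V_SD = V_S − V_D = 5.97 − 5.08 = 0.89 V.
V_SG = 0.54 V < |V_tp| = 1.08 V, so the transistor is in cutoff.

Cutoff; I_D = 0 mA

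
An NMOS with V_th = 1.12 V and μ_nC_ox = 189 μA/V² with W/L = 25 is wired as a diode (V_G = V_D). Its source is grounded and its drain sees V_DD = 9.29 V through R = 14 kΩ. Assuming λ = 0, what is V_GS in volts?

With gate tied to drain, V_GS = V_DS ≥ V_GS − V_th, so the device is in saturation.
k_n = μ_nC_ox · (W/L) = 4.725 mA/V².
KCL at the drain: ½ k_n (V_GS − V_th)² = (V_DD − V_GS)/R.
Let x = V_GS − 1.12. Then 33.1 x² + x − 8.17 = 0, giving x = 0.482 V (positive root), so V_GS = 1.6 V.
I_D = (V_DD − V_GS)/R = (9.29 − 1.6) / 14 = 0.549 mA.

V_GS = 1.60 V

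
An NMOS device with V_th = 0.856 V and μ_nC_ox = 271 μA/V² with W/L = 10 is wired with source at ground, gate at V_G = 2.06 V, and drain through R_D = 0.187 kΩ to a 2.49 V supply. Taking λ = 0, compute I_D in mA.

V_GS = V_G = 2.06 V, so V_ov = 2.06 − 0.856 = 1.2 V.
k_n = μ_nC_ox · (W/L) = 2.71 mA/V².
Assume saturation: I_D = ½ k_n V_ov² = 0.5 × 2.71 × 1.2² = 1.96 mA, giving V_DS = V_DD − I_D R_D = 2.49 − 1.96 × 0.187 = 2.12 V.
V_DS = 2.12 V ≥ V_ov = 1.2 V, confirming saturation.

I_D = 1.96 mA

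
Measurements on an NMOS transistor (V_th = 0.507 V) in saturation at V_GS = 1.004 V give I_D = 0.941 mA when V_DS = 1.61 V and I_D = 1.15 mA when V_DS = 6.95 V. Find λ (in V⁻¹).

λ = 0.0446 V⁻¹

With V_GS fixed, I_D ∝ (1 + λ V_DS) in saturation, so I_D2/I_D1 = (1 + λ V_DS2)/(1 + λ V_DS1).
1.15/0.941 = 1.222 = (1 + 6.95 λ)/(1 + 1.61 λ).
Solving: λ (I_D1 V_DS2 − I_D2 V_DS1) = I_D2 − I_D1, so λ = (1.15 − 0.941) / (0.941 × 6.95 − 1.15 × 1.61) = 0.209 / 4.69 = 0.0446 V⁻¹.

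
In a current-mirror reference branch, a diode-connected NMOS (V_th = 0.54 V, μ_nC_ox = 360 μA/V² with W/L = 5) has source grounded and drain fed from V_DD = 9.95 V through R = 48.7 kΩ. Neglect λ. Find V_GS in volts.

V_GS = 0.992 V

With gate tied to drain, V_GS = V_DS ≥ V_GS − V_th, so the device is in saturation.
k_n = μ_nC_ox · (W/L) = 1.8 mA/V².
KCL at the drain: ½ k_n (V_GS − V_th)² = (V_DD − V_GS)/R.
Let x = V_GS − 0.54. Then 43.8 x² + x − 9.41 = 0, giving x = 0.452 V (positive root), so V_GS = 0.992 V.
I_D = (V_DD − V_GS)/R = (9.95 − 0.992) / 48.7 = 0.184 mA.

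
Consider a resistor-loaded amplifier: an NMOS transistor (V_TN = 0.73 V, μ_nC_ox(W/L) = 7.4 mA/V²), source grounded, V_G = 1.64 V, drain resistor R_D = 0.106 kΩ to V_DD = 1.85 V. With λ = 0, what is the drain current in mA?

I_D = 3.06 mA

V_GS = V_G = 1.64 V, so V_ov = 1.64 − 0.73 = 0.91 V.
Assume saturation: I_D = ½ k_n V_ov² = 0.5 × 7.4 × 0.91² = 3.06 mA, giving V_DS = V_DD − I_D R_D = 1.85 − 3.06 × 0.106 = 1.53 V.
V_DS = 1.53 V ≥ V_ov = 0.91 V, confirming saturation.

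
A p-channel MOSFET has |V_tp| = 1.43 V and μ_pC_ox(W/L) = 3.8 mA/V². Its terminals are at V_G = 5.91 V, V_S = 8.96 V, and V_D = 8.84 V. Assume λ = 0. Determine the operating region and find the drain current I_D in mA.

Triode; I_D = 0.711 mA

V_SG = V_S − V_G = 8.96 − 5.91 = 3.05 V; V_SD = V_S − V_D = 8.96 − 8.84 = 0.12 V.
V_ov = V_SG − |V_tp| = 3.05 − 1.43 = 1.62 V.
Since V_SD = 0.12 V < V_ov = 1.62 V, the device is in the triode region.
I_D = k_p [V_ov · V_SD − ½ V_SD²] = 3.8 × [1.62 × 0.12 − 0.5 × 0.12²] = 0.711 mA.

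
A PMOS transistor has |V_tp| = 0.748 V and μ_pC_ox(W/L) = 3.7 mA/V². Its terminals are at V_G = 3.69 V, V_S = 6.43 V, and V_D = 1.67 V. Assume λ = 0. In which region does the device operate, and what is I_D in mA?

Saturation; I_D = 7.34 mA

V_SG = V_S − V_G = 6.43 − 3.69 = 2.74 V; V_SD = V_S − V_D = 6.43 − 1.67 = 4.76 V.
V_ov = V_SG − |V_tp| = 2.74 − 0.748 = 1.99 V.
Since V_SD = 4.76 V ≥ V_ov = 1.99 V, the device is in saturation.
I_D = ½ k_p V_ov² = 0.5 × 3.7 × 1.99² = 7.34 mA.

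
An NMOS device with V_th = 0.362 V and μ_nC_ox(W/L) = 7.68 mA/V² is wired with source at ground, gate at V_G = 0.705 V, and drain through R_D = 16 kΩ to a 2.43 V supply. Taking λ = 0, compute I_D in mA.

I_D = 0.148 mA

V_GS = V_G = 0.705 V, so V_ov = 0.705 − 0.362 = 0.343 V.
Assume saturation: I_D = ½ k_n V_ov² = 0.5 × 7.68 × 0.343² = 0.452 mA, giving V_DS = V_DD − I_D R_D = 2.43 − 0.452 × 16 = -4.8 V.
But -4.8 V < V_ov = 0.343 V, so the device is actually in triode.
In triode I_D = k_n[V_ov V_DS − ½ V_DS²] and I_D = (V_DD − V_DS)/R_D. Equating: 61.4 V_DS² − 43.15 V_DS + 2.43 = 0, giving V_DS = 0.0617 V (the root below V_ov).
I_D = (2.43 − 0.0617) / 16 = 0.148 mA.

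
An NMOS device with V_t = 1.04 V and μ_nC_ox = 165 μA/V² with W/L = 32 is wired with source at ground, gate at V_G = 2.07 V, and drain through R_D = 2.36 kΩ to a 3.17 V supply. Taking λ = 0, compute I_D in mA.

V_GS = V_G = 2.07 V, so V_ov = 2.07 − 1.04 = 1.03 V.
k_n = μ_nC_ox · (W/L) = 5.28 mA/V².
Assume saturation: I_D = ½ k_n V_ov² = 0.5 × 5.28 × 1.03² = 2.8 mA, giving V_DS = V_DD − I_D R_D = 3.17 − 2.8 × 2.36 = -3.44 V.
But -3.44 V < V_ov = 1.03 V, so the device is actually in triode.
In triode I_D = k_n[V_ov V_DS − ½ V_DS²] and I_D = (V_DD − V_DS)/R_D. Equating: 6.23 V_DS² − 13.83 V_DS + 3.17 = 0, giving V_DS = 0.259 V (the root below V_ov).
I_D = (3.17 − 0.259) / 2.36 = 1.23 mA.

I_D = 1.23 mA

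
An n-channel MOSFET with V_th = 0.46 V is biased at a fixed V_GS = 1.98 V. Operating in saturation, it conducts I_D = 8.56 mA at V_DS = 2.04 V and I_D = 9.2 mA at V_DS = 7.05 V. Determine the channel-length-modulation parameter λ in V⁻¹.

With V_GS fixed, I_D ∝ (1 + λ V_DS) in saturation, so I_D2/I_D1 = (1 + λ V_DS2)/(1 + λ V_DS1).
9.2/8.56 = 1.075 = (1 + 7.05 λ)/(1 + 2.04 λ).
Solving: λ (I_D1 V_DS2 − I_D2 V_DS1) = I_D2 − I_D1, so λ = (9.2 − 8.56) / (8.56 × 7.05 − 9.2 × 2.04) = 0.64 / 41.6 = 0.0154 V⁻¹.

λ = 0.0154 V⁻¹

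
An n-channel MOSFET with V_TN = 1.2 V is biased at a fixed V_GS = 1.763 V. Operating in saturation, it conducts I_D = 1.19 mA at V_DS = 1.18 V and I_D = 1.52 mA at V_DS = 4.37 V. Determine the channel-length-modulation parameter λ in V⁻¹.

λ = 0.0969 V⁻¹

With V_GS fixed, I_D ∝ (1 + λ V_DS) in saturation, so I_D2/I_D1 = (1 + λ V_DS2)/(1 + λ V_DS1).
1.52/1.19 = 1.277 = (1 + 4.37 λ)/(1 + 1.18 λ).
Solving: λ (I_D1 V_DS2 − I_D2 V_DS1) = I_D2 − I_D1, so λ = (1.52 − 1.19) / (1.19 × 4.37 − 1.52 × 1.18) = 0.33 / 3.41 = 0.0969 V⁻¹.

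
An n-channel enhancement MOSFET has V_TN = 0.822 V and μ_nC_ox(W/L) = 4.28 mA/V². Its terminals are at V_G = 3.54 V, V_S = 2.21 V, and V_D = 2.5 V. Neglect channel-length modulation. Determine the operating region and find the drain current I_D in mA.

Triode; I_D = 0.451 mA

V_GS = V_G − V_S = 3.54 − 2.21 = 1.33 V; V_DS = V_D − V_S = 2.5 − 2.21 = 0.29 V.
V_ov = V_GS − V_TN = 1.33 − 0.822 = 0.508 V.
Since V_DS = 0.29 V < V_ov = 0.508 V, the device is in the triode region.
I_D = k_n [V_ov · V_DS − ½ V_DS²] = 4.28 × [0.508 × 0.29 − 0.5 × 0.29²] = 0.451 mA.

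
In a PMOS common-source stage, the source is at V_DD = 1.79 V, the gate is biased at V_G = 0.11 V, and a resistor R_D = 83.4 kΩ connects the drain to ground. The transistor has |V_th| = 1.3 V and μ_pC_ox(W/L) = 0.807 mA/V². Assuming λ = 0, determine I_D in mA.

I_D = 0.0206 mA

V_SG = V_DD − V_G = 1.79 − 0.11 = 1.68 V, so V_ov = 1.68 − 1.3 = 0.38 V.
Assume saturation: I_D = ½ k_p V_ov² = 0.5 × 0.807 × 0.38² = 0.0583 mA, giving V_SD = V_DD − I_D R_D = 1.79 − 0.0583 × 83.4 = -3.07 V.
But -3.07 V < V_ov = 0.38 V, so the device is actually in triode.
In triode I_D = k_p[V_ov V_SD − ½ V_SD²] and I_D = (V_DD − V_SD)/R_D. Equating: 33.7 V_SD² − 26.58 V_SD + 1.79 = 0, giving V_SD = 0.0744 V (the root below V_ov).
I_D = (1.79 − 0.0744) / 83.4 = 0.0206 mA.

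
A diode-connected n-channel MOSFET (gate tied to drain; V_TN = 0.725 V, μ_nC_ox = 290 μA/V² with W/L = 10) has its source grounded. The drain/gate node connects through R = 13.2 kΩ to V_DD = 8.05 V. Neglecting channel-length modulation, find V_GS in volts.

V_GS = 1.32 V

With gate tied to drain, V_GS = V_DS ≥ V_GS − V_TN, so the device is in saturation.
k_n = μ_nC_ox · (W/L) = 2.9 mA/V².
KCL at the drain: ½ k_n (V_GS − V_TN)² = (V_DD − V_GS)/R.
Let x = V_GS − 0.725. Then 19.1 x² + x − 7.325 = 0, giving x = 0.593 V (positive root), so V_GS = 1.32 V.
I_D = (V_DD − V_GS)/R = (8.05 − 1.32) / 13.2 = 0.51 mA.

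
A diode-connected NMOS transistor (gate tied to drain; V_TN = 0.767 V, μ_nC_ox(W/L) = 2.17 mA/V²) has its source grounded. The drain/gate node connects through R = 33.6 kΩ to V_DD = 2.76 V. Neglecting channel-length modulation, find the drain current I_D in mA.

With gate tied to drain, V_GS = V_DS ≥ V_GS − V_TN, so the device is in saturation.
KCL at the drain: ½ k_n (V_GS − V_TN)² = (V_DD − V_GS)/R.
Let x = V_GS − 0.767. Then 36.5 x² + x − 1.993 = 0, giving x = 0.221 V (positive root), so V_GS = 0.988 V.
I_D = (V_DD − V_GS)/R = (2.76 − 0.988) / 33.6 = 0.0528 mA.

I_D = 0.0528 mA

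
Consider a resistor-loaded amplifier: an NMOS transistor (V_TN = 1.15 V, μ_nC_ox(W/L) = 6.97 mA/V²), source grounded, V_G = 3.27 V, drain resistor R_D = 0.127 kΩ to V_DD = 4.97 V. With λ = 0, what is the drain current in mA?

V_GS = V_G = 3.27 V, so V_ov = 3.27 − 1.15 = 2.12 V.
Assume saturation: I_D = ½ k_n V_ov² = 0.5 × 6.97 × 2.12² = 15.7 mA, giving V_DS = V_DD − I_D R_D = 4.97 − 15.7 × 0.127 = 2.98 V.
V_DS = 2.98 V ≥ V_ov = 2.12 V, confirming saturation.

I_D = 15.7 mA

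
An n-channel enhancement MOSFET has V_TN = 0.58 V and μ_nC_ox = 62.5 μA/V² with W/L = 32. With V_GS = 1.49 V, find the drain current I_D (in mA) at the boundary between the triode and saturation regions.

I_D = 0.828 mA

At the boundary V_DS = V_ov = V_GS − V_TN = 1.49 − 0.58 = 0.91 V.
k_n = μ_nC_ox · (W/L) = 2 mA/V².
I_D = ½ k_n V_ov² = 0.5 × 2 × 0.91² = 0.828 mA.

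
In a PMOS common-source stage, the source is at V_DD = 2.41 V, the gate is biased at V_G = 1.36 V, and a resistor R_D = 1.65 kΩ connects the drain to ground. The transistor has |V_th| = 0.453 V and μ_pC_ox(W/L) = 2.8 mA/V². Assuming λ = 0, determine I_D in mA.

V_SG = V_DD − V_G = 2.41 − 1.36 = 1.05 V, so V_ov = 1.05 − 0.453 = 0.597 V.
Assume saturation: I_D = ½ k_p V_ov² = 0.5 × 2.8 × 0.597² = 0.499 mA, giving V_SD = V_DD − I_D R_D = 2.41 − 0.499 × 1.65 = 1.59 V.
V_SD = 1.59 V ≥ V_ov = 0.597 V, confirming saturation.

I_D = 0.499 mA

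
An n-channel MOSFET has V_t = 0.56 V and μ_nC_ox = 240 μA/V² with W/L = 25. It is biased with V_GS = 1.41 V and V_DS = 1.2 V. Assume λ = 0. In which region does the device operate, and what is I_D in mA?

Saturation; I_D = 2.17 mA

k_n = μ_nC_ox · (W/L) = 6 mA/V².
V_ov = V_GS − V_t = 1.41 − 0.56 = 0.85 V.
Since V_DS = 1.2 V ≥ V_ov = 0.85 V, the device is in saturation.
I_D = ½ k_n V_ov² = 0.5 × 6 × 0.85² = 2.17 mA.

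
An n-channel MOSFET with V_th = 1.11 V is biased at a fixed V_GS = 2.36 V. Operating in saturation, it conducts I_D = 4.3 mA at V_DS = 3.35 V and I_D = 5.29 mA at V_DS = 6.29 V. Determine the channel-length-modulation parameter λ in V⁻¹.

With V_GS fixed, I_D ∝ (1 + λ V_DS) in saturation, so I_D2/I_D1 = (1 + λ V_DS2)/(1 + λ V_DS1).
5.29/4.3 = 1.23 = (1 + 6.29 λ)/(1 + 3.35 λ).
Solving: λ (I_D1 V_DS2 − I_D2 V_DS1) = I_D2 − I_D1, so λ = (5.29 − 4.3) / (4.3 × 6.29 − 5.29 × 3.35) = 0.99 / 9.33 = 0.106 V⁻¹.

λ = 0.106 V⁻¹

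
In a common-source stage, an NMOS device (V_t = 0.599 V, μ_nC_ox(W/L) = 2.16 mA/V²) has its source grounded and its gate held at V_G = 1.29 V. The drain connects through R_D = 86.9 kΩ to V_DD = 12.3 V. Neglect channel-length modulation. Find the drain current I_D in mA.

V_GS = V_G = 1.29 V, so V_ov = 1.29 − 0.599 = 0.691 V.
Assume saturation: I_D = ½ k_n V_ov² = 0.5 × 2.16 × 0.691² = 0.516 mA, giving V_DS = V_DD − I_D R_D = 12.3 − 0.516 × 86.9 = -32.5 V.
But -32.5 V < V_ov = 0.691 V, so the device is actually in triode.
In triode I_D = k_n[V_ov V_DS − ½ V_DS²] and I_D = (V_DD − V_DS)/R_D. Equating: 93.9 V_DS² − 130.7 V_DS + 12.3 = 0, giving V_DS = 0.102 V (the root below V_ov).
I_D = (12.3 − 0.102) / 86.9 = 0.14 mA.

I_D = 0.140 mA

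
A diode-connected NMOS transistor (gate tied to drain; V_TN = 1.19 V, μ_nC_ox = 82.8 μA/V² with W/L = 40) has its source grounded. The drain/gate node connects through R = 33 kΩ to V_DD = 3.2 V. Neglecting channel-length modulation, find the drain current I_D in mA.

With gate tied to drain, V_GS = V_DS ≥ V_GS − V_TN, so the device is in saturation.
k_n = μ_nC_ox · (W/L) = 3.312 mA/V².
KCL at the drain: ½ k_n (V_GS − V_TN)² = (V_DD − V_GS)/R.
Let x = V_GS − 1.19. Then 54.6 x² + x − 2.01 = 0, giving x = 0.183 V (positive root), so V_GS = 1.37 V.
I_D = (V_DD − V_GS)/R = (3.2 − 1.37) / 33 = 0.0554 mA.

I_D = 0.0554 mA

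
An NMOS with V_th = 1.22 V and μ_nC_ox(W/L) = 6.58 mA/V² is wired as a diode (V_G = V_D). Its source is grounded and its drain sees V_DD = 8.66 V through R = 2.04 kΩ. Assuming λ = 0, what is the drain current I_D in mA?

I_D = 3.17 mA

With gate tied to drain, V_GS = V_DS ≥ V_GS − V_th, so the device is in saturation.
KCL at the drain: ½ k_n (V_GS − V_th)² = (V_DD − V_GS)/R.
Let x = V_GS − 1.22. Then 6.71 x² + x − 7.44 = 0, giving x = 0.981 V (positive root), so V_GS = 2.2 V.
I_D = (V_DD − V_GS)/R = (8.66 − 2.2) / 2.04 = 3.17 mA.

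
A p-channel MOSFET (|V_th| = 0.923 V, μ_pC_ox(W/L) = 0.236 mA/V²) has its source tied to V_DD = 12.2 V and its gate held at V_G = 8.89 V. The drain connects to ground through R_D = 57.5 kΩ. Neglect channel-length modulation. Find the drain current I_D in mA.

I_D = 0.205 mA

V_SG = V_DD − V_G = 12.2 − 8.89 = 3.31 V, so V_ov = 3.31 − 0.923 = 2.39 V.
Assume saturation: I_D = ½ k_p V_ov² = 0.5 × 0.236 × 2.39² = 0.672 mA, giving V_SD = V_DD − I_D R_D = 12.2 − 0.672 × 57.5 = -26.5 V.
But -26.5 V < V_ov = 2.39 V, so the device is actually in triode.
In triode I_D = k_p[V_ov V_SD − ½ V_SD²] and I_D = (V_DD − V_SD)/R_D. Equating: 6.78 V_SD² − 33.39 V_SD + 12.2 = 0, giving V_SD = 0.397 V (the root below V_ov).
I_D = (12.2 − 0.397) / 57.5 = 0.205 mA.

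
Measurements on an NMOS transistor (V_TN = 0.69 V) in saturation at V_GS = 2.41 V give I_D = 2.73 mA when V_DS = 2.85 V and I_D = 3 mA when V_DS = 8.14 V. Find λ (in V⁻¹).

With V_GS fixed, I_D ∝ (1 + λ V_DS) in saturation, so I_D2/I_D1 = (1 + λ V_DS2)/(1 + λ V_DS1).
3/2.73 = 1.099 = (1 + 8.14 λ)/(1 + 2.85 λ).
Solving: λ (I_D1 V_DS2 − I_D2 V_DS1) = I_D2 − I_D1, so λ = (3 − 2.73) / (2.73 × 8.14 − 3 × 2.85) = 0.27 / 13.7 = 0.0197 V⁻¹.

λ = 0.0197 V⁻¹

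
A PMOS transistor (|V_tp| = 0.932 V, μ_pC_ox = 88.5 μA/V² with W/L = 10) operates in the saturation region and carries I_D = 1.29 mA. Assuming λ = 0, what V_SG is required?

k_p = μ_pC_ox · (W/L) = 0.885 mA/V².
In saturation I_D = ½ k_p (V_SG − |V_tp|)², so V_SG − |V_tp| = √(2 I_D / k_p) = √(2 × 1.29 / 0.885) = 1.71 V.
V_SG = 0.932 + 1.71 = 2.64 V.

V_SG = 2.64 V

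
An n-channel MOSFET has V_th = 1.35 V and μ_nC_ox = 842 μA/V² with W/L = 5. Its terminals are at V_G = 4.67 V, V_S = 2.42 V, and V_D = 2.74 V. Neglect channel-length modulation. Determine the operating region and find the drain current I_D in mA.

Triode; I_D = 0.997 mA

V_GS = V_G − V_S = 4.67 − 2.42 = 2.25 V; V_DS = V_D − V_S = 2.74 − 2.42 = 0.32 V.
k_n = μ_nC_ox · (W/L) = 4.21 mA/V².
V_ov = V_GS − V_th = 2.25 − 1.35 = 0.9 V.
Since V_DS = 0.32 V < V_ov = 0.9 V, the device is in the triode region.
I_D = k_n [V_ov · V_DS − ½ V_DS²] = 4.21 × [0.9 × 0.32 − 0.5 × 0.32²] = 0.997 mA.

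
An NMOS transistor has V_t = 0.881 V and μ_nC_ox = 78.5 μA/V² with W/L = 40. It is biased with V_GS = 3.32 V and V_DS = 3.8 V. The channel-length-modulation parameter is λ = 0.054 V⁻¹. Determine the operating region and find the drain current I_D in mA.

k_n = μ_nC_ox · (W/L) = 3.14 mA/V².
V_ov = V_GS − V_t = 3.32 − 0.881 = 2.44 V.
Since V_DS = 3.8 V ≥ V_ov = 2.44 V, the device is in saturation.
I_D = ½ k_n V_ov² (1 + λ V_DS) = 0.5 × 3.14 × 2.44² × (1 + 0.054 × 3.8) = 11.3 mA.

Saturation; I_D = 11.3 mA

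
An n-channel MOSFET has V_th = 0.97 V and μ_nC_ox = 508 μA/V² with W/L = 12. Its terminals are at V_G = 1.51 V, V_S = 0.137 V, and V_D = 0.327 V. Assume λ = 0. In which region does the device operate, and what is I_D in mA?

V_GS = V_G − V_S = 1.51 − 0.137 = 1.37 V; V_DS = V_D − V_S = 0.327 − 0.137 = 0.19 V.
k_n = μ_nC_ox · (W/L) = 6.096 mA/V².
V_ov = V_GS − V_th = 1.37 − 0.97 = 0.403 V.
Since V_DS = 0.19 V < V_ov = 0.403 V, the device is in the triode region.
I_D = k_n [V_ov · V_DS − ½ V_DS²] = 6.096 × [0.403 × 0.19 − 0.5 × 0.19²] = 0.357 mA.

Triode; I_D = 0.357 mA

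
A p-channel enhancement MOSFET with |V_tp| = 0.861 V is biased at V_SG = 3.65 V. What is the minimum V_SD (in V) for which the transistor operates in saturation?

The boundary between triode and saturation is V_SD = V_SG − |V_tp| = V_ov.
V_ov = 3.65 − 0.861 = 2.79 V.

V_SD,sat = 2.79 V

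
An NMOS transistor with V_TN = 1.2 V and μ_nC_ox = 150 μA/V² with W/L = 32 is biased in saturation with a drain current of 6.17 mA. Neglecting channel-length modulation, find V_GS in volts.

k_n = μ_nC_ox · (W/L) = 4.8 mA/V².
In saturation I_D = ½ k_n (V_GS − V_TN)², so V_GS − V_TN = √(2 I_D / k_n) = √(2 × 6.17 / 4.8) = 1.6 V.
V_GS = 1.2 + 1.6 = 2.8 V.

V_GS = 2.80 V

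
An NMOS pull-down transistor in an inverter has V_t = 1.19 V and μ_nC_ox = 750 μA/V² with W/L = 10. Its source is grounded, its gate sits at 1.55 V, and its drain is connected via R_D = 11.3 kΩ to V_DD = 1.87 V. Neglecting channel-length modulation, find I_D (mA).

V_GS = V_G = 1.55 V, so V_ov = 1.55 − 1.19 = 0.36 V.
k_n = μ_nC_ox · (W/L) = 7.5 mA/V².
Assume saturation: I_D = ½ k_n V_ov² = 0.5 × 7.5 × 0.36² = 0.486 mA, giving V_DS = V_DD − I_D R_D = 1.87 − 0.486 × 11.3 = -3.62 V.
But -3.62 V < V_ov = 0.36 V, so the device is actually in triode.
In triode I_D = k_n[V_ov V_DS − ½ V_DS²] and I_D = (V_DD − V_DS)/R_D. Equating: 42.4 V_DS² − 31.51 V_DS + 1.87 = 0, giving V_DS = 0.065 V (the root below V_ov).
I_D = (1.87 − 0.065) / 11.3 = 0.16 mA.

I_D = 0.160 mA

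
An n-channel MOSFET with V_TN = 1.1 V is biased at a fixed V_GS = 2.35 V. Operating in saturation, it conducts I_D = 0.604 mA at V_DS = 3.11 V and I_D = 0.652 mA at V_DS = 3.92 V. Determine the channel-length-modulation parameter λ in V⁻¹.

λ = 0.141 V⁻¹

With V_GS fixed, I_D ∝ (1 + λ V_DS) in saturation, so I_D2/I_D1 = (1 + λ V_DS2)/(1 + λ V_DS1).
0.652/0.604 = 1.079 = (1 + 3.92 λ)/(1 + 3.11 λ).
Solving: λ (I_D1 V_DS2 − I_D2 V_DS1) = I_D2 − I_D1, so λ = (0.652 − 0.604) / (0.604 × 3.92 − 0.652 × 3.11) = 0.048 / 0.34 = 0.141 V⁻¹.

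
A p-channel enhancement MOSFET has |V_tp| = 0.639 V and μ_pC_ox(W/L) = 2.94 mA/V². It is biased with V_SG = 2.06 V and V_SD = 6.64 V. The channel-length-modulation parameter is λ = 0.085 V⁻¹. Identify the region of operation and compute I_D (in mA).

Saturation; I_D = 4.64 mA

V_ov = V_SG − |V_tp| = 2.06 − 0.639 = 1.42 V.
Since V_SD = 6.64 V ≥ V_ov = 1.42 V, the device is in saturation.
I_D = ½ k_p V_ov² (1 + λ V_SD) = 0.5 × 2.94 × 1.42² × (1 + 0.085 × 6.64) = 4.64 mA.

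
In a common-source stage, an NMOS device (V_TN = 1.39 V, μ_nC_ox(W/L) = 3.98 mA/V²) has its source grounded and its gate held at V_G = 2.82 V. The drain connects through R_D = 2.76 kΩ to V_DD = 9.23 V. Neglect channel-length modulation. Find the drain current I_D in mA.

V_GS = V_G = 2.82 V, so V_ov = 2.82 − 1.39 = 1.43 V.
Assume saturation: I_D = ½ k_n V_ov² = 0.5 × 3.98 × 1.43² = 4.07 mA, giving V_DS = V_DD − I_D R_D = 9.23 − 4.07 × 2.76 = -2 V.
But -2 V < V_ov = 1.43 V, so the device is actually in triode.
In triode I_D = k_n[V_ov V_DS − ½ V_DS²] and I_D = (V_DD − V_DS)/R_D. Equating: 5.49 V_DS² − 16.71 V_DS + 9.23 = 0, giving V_DS = 0.725 V (the root below V_ov).
I_D = (9.23 − 0.725) / 2.76 = 3.08 mA.

I_D = 3.08 mA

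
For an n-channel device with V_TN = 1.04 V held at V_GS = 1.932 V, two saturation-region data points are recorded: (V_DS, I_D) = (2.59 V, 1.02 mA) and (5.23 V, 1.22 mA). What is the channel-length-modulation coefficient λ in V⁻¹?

λ = 0.0920 V⁻¹

With V_GS fixed, I_D ∝ (1 + λ V_DS) in saturation, so I_D2/I_D1 = (1 + λ V_DS2)/(1 + λ V_DS1).
1.22/1.02 = 1.196 = (1 + 5.23 λ)/(1 + 2.59 λ).
Solving: λ (I_D1 V_DS2 − I_D2 V_DS1) = I_D2 − I_D1, so λ = (1.22 − 1.02) / (1.02 × 5.23 − 1.22 × 2.59) = 0.2 / 2.17 = 0.092 V⁻¹.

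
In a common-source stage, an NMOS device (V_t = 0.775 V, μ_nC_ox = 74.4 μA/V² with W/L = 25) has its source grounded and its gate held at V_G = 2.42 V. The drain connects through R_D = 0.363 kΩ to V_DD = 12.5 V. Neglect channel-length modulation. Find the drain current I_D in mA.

V_GS = V_G = 2.42 V, so V_ov = 2.42 − 0.775 = 1.65 V.
k_n = μ_nC_ox · (W/L) = 1.86 mA/V².
Assume saturation: I_D = ½ k_n V_ov² = 0.5 × 1.86 × 1.65² = 2.52 mA, giving V_DS = V_DD − I_D R_D = 12.5 − 2.52 × 0.363 = 11.6 V.
V_DS = 11.6 V ≥ V_ov = 1.65 V, confirming saturation.

I_D = 2.52 mA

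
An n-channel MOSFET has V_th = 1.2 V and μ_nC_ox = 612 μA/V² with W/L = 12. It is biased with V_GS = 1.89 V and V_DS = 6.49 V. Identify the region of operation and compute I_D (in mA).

Saturation; I_D = 1.75 mA

k_n = μ_nC_ox · (W/L) = 7.344 mA/V².
V_ov = V_GS − V_th = 1.89 − 1.2 = 0.69 V.
Since V_DS = 6.49 V ≥ V_ov = 0.69 V, the device is in saturation.
I_D = ½ k_n V_ov² = 0.5 × 7.344 × 0.69² = 1.75 mA.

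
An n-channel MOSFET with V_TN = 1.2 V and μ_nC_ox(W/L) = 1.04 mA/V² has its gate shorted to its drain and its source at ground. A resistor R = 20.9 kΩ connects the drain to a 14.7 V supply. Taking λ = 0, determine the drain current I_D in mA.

With gate tied to drain, V_GS = V_DS ≥ V_GS − V_TN, so the device is in saturation.
KCL at the drain: ½ k_n (V_GS − V_TN)² = (V_DD − V_GS)/R.
Let x = V_GS − 1.2. Then 10.9 x² + x − 13.5 = 0, giving x = 1.07 V (positive root), so V_GS = 2.27 V.
I_D = (V_DD − V_GS)/R = (14.7 − 2.27) / 20.9 = 0.595 mA.

I_D = 0.595 mA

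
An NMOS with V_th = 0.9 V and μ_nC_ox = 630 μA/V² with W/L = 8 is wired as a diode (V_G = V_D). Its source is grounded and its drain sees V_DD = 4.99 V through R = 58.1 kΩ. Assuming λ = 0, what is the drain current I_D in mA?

With gate tied to drain, V_GS = V_DS ≥ V_GS − V_th, so the device is in saturation.
k_n = μ_nC_ox · (W/L) = 5.04 mA/V².
KCL at the drain: ½ k_n (V_GS − V_th)² = (V_DD − V_GS)/R.
Let x = V_GS − 0.9. Then 146 x² + x − 4.09 = 0, giving x = 0.164 V (positive root), so V_GS = 1.06 V.
I_D = (V_DD − V_GS)/R = (4.99 − 1.06) / 58.1 = 0.0676 mA.

I_D = 0.0676 mA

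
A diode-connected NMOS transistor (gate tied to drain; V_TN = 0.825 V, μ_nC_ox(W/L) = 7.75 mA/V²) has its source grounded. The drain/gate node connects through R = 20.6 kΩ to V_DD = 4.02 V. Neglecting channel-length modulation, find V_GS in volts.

With gate tied to drain, V_GS = V_DS ≥ V_GS − V_TN, so the device is in saturation.
KCL at the drain: ½ k_n (V_GS − V_TN)² = (V_DD − V_GS)/R.
Let x = V_GS − 0.825. Then 79.8 x² + x − 3.195 = 0, giving x = 0.194 V (positive root), so V_GS = 1.02 V.
I_D = (V_DD − V_GS)/R = (4.02 − 1.02) / 20.6 = 0.146 mA.

V_GS = 1.02 V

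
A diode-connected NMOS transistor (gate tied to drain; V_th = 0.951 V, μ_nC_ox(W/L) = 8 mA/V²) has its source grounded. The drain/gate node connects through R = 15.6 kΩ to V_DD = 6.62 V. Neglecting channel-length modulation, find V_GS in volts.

With gate tied to drain, V_GS = V_DS ≥ V_GS − V_th, so the device is in saturation.
KCL at the drain: ½ k_n (V_GS − V_th)² = (V_DD − V_GS)/R.
Let x = V_GS − 0.951. Then 62.4 x² + x − 5.669 = 0, giving x = 0.294 V (positive root), so V_GS = 1.24 V.
I_D = (V_DD − V_GS)/R = (6.62 − 1.24) / 15.6 = 0.345 mA.

V_GS = 1.24 V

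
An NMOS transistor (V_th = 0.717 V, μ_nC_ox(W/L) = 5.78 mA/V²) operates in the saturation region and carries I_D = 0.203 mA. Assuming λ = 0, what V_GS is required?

V_GS = 0.982 V

In saturation I_D = ½ k_n (V_GS − V_th)², so V_GS − V_th = √(2 I_D / k_n) = √(2 × 0.203 / 5.78) = 0.265 V.
V_GS = 0.717 + 0.265 = 0.982 V.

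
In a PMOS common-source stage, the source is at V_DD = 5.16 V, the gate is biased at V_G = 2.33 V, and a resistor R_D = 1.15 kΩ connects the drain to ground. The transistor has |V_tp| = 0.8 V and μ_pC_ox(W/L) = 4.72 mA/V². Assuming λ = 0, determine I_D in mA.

V_SG = V_DD − V_G = 5.16 − 2.33 = 2.83 V, so V_ov = 2.83 − 0.8 = 2.03 V.
Assume saturation: I_D = ½ k_p V_ov² = 0.5 × 4.72 × 2.03² = 9.73 mA, giving V_SD = V_DD − I_D R_D = 5.16 − 9.73 × 1.15 = -6.02 V.
But -6.02 V < V_ov = 2.03 V, so the device is actually in triode.
In triode I_D = k_p[V_ov V_SD − ½ V_SD²] and I_D = (V_DD − V_SD)/R_D. Equating: 2.71 V_SD² − 12.02 V_SD + 5.16 = 0, giving V_SD = 0.482 V (the root below V_ov).
I_D = (5.16 − 0.482) / 1.15 = 4.07 mA.

I_D = 4.07 mA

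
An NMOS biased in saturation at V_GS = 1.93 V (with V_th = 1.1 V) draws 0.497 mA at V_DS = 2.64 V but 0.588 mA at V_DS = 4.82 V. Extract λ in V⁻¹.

λ = 0.108 V⁻¹

With V_GS fixed, I_D ∝ (1 + λ V_DS) in saturation, so I_D2/I_D1 = (1 + λ V_DS2)/(1 + λ V_DS1).
0.588/0.497 = 1.183 = (1 + 4.82 λ)/(1 + 2.64 λ).
Solving: λ (I_D1 V_DS2 − I_D2 V_DS1) = I_D2 − I_D1, so λ = (0.588 − 0.497) / (0.497 × 4.82 − 0.588 × 2.64) = 0.091 / 0.843 = 0.108 V⁻¹.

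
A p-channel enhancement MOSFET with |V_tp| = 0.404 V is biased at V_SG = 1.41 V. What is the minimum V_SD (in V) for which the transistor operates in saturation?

The boundary between triode and saturation is V_SD = V_SG − |V_tp| = V_ov.
V_ov = 1.41 − 0.404 = 1.01 V.

V_SD,sat = 1.01 V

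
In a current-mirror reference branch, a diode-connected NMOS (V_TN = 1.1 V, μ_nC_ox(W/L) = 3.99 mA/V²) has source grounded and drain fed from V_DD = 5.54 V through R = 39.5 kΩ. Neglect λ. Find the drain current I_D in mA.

With gate tied to drain, V_GS = V_DS ≥ V_GS − V_TN, so the device is in saturation.
KCL at the drain: ½ k_n (V_GS − V_TN)² = (V_DD − V_GS)/R.
Let x = V_GS − 1.1. Then 78.8 x² + x − 4.44 = 0, giving x = 0.231 V (positive root), so V_GS = 1.33 V.
I_D = (V_DD − V_GS)/R = (5.54 − 1.33) / 39.5 = 0.107 mA.

I_D = 0.107 mA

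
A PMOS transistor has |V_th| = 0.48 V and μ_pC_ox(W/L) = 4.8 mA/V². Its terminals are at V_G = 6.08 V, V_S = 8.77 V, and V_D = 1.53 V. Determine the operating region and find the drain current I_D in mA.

Saturation; I_D = 11.7 mA

V_SG = V_S − V_G = 8.77 − 6.08 = 2.69 V; V_SD = V_S − V_D = 8.77 − 1.53 = 7.24 V.
V_ov = V_SG − |V_th| = 2.69 − 0.48 = 2.21 V.
Since V_SD = 7.24 V ≥ V_ov = 2.21 V, the device is in saturation.
I_D = ½ k_p V_ov² = 0.5 × 4.8 × 2.21² = 11.7 mA.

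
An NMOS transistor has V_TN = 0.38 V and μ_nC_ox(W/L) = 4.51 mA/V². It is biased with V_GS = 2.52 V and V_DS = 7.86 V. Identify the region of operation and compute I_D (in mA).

Saturation; I_D = 10.3 mA

V_ov = V_GS − V_TN = 2.52 − 0.38 = 2.14 V.
Since V_DS = 7.86 V ≥ V_ov = 2.14 V, the device is in saturation.
I_D = ½ k_n V_ov² = 0.5 × 4.51 × 2.14² = 10.3 mA.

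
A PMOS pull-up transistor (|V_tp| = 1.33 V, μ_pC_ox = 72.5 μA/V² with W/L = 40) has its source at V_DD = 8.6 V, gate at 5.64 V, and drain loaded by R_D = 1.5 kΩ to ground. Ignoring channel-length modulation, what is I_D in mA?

I_D = 3.85 mA

V_SG = V_DD − V_G = 8.6 − 5.64 = 2.96 V, so V_ov = 2.96 − 1.33 = 1.63 V.
k_p = μ_pC_ox · (W/L) = 2.9 mA/V².
Assume saturation: I_D = ½ k_p V_ov² = 0.5 × 2.9 × 1.63² = 3.85 mA, giving V_SD = V_DD − I_D R_D = 8.6 − 3.85 × 1.5 = 2.82 V.
V_SD = 2.82 V ≥ V_ov = 1.63 V, confirming saturation.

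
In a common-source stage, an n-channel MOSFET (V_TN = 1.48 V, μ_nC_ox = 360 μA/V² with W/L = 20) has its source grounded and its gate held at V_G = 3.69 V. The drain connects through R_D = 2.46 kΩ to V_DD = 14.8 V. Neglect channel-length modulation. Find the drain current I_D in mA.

V_GS = V_G = 3.69 V, so V_ov = 3.69 − 1.48 = 2.21 V.
k_n = μ_nC_ox · (W/L) = 7.2 mA/V².
Assume saturation: I_D = ½ k_n V_ov² = 0.5 × 7.2 × 2.21² = 17.6 mA, giving V_DS = V_DD − I_D R_D = 14.8 − 17.6 × 2.46 = -28.5 V.
But -28.5 V < V_ov = 2.21 V, so the device is actually in triode.
In triode I_D = k_n[V_ov V_DS − ½ V_DS²] and I_D = (V_DD − V_DS)/R_D. Equating: 8.86 V_DS² − 40.14 V_DS + 14.8 = 0, giving V_DS = 0.405 V (the root below V_ov).
I_D = (14.8 − 0.405) / 2.46 = 5.85 mA.

I_D = 5.85 mA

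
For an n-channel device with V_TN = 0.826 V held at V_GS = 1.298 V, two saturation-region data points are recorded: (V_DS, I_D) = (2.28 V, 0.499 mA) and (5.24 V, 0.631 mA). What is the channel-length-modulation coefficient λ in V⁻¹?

With V_GS fixed, I_D ∝ (1 + λ V_DS) in saturation, so I_D2/I_D1 = (1 + λ V_DS2)/(1 + λ V_DS1).
0.631/0.499 = 1.265 = (1 + 5.24 λ)/(1 + 2.28 λ).
Solving: λ (I_D1 V_DS2 − I_D2 V_DS1) = I_D2 − I_D1, so λ = (0.631 − 0.499) / (0.499 × 5.24 − 0.631 × 2.28) = 0.132 / 1.18 = 0.112 V⁻¹.

λ = 0.112 V⁻¹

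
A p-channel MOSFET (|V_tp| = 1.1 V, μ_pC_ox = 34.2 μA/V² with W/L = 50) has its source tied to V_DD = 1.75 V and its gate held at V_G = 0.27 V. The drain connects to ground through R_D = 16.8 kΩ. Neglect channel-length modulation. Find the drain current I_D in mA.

V_SG = V_DD − V_G = 1.75 − 0.27 = 1.48 V, so V_ov = 1.48 − 1.1 = 0.38 V.
k_p = μ_pC_ox · (W/L) = 1.71 mA/V².
Assume saturation: I_D = ½ k_p V_ov² = 0.5 × 1.71 × 0.38² = 0.123 mA, giving V_SD = V_DD − I_D R_D = 1.75 − 0.123 × 16.8 = -0.324 V.
But -0.324 V < V_ov = 0.38 V, so the device is actually in triode.
In triode I_D = k_p[V_ov V_SD − ½ V_SD²] and I_D = (V_DD − V_SD)/R_D. Equating: 14.4 V_SD² − 11.92 V_SD + 1.75 = 0, giving V_SD = 0.191 V (the root below V_ov).
I_D = (1.75 − 0.191) / 16.8 = 0.0928 mA.

I_D = 0.0928 mA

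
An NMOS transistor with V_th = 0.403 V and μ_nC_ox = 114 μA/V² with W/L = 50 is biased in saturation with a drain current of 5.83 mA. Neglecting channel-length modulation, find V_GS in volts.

k_n = μ_nC_ox · (W/L) = 5.7 mA/V².
In saturation I_D = ½ k_n (V_GS − V_th)², so V_GS − V_th = √(2 I_D / k_n) = √(2 × 5.83 / 5.7) = 1.43 V.
V_GS = 0.403 + 1.43 = 1.83 V.

V_GS = 1.83 V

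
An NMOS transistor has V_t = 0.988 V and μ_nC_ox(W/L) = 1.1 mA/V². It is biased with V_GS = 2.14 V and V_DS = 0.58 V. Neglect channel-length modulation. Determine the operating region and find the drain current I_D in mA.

V_ov = V_GS − V_t = 2.14 − 0.988 = 1.15 V.
Since V_DS = 0.58 V < V_ov = 1.15 V, the device is in the triode region.
I_D = k_n [V_ov · V_DS − ½ V_DS²] = 1.1 × [1.15 × 0.58 − 0.5 × 0.58²] = 0.55 mA.

Triode; I_D = 0.550 mA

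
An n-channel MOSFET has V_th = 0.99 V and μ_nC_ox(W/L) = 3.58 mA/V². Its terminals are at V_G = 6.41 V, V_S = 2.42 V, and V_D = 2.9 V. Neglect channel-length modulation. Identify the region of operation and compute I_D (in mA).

V_GS = V_G − V_S = 6.41 − 2.42 = 3.99 V; V_DS = V_D − V_S = 2.9 − 2.42 = 0.48 V.
V_ov = V_GS − V_th = 3.99 − 0.99 = 3 V.
Since V_DS = 0.48 V < V_ov = 3 V, the device is in the triode region.
I_D = k_n [V_ov · V_DS − ½ V_DS²] = 3.58 × [3 × 0.48 − 0.5 × 0.48²] = 4.74 mA.

Triode; I_D = 4.74 mA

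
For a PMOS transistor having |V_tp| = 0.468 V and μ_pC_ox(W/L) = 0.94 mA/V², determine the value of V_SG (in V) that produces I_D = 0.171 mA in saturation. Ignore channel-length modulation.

In saturation I_D = ½ k_p (V_SG − |V_tp|)², so V_SG − |V_tp| = √(2 I_D / k_p) = √(2 × 0.171 / 0.94) = 0.603 V.
V_SG = 0.468 + 0.603 = 1.07 V.

V_SG = 1.07 V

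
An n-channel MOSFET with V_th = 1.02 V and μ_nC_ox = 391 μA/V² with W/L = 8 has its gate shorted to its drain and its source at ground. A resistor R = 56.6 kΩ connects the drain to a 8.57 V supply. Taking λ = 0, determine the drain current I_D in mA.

I_D = 0.128 mA

With gate tied to drain, V_GS = V_DS ≥ V_GS − V_th, so the device is in saturation.
k_n = μ_nC_ox · (W/L) = 3.128 mA/V².
KCL at the drain: ½ k_n (V_GS − V_th)² = (V_DD − V_GS)/R.
Let x = V_GS − 1.02. Then 88.5 x² + x − 7.55 = 0, giving x = 0.286 V (positive root), so V_GS = 1.31 V.
I_D = (V_DD − V_GS)/R = (8.57 − 1.31) / 56.6 = 0.128 mA.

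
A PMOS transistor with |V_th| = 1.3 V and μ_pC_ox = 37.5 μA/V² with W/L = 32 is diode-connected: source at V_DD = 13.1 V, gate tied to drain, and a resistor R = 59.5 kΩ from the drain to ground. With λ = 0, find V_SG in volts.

V_SG = 1.86 V

With gate tied to drain, V_SG = V_SD ≥ V_SG − |V_th|, so the device is in saturation.
k_p = μ_pC_ox · (W/L) = 1.2 mA/V².
KCL at the drain: ½ k_p (V_SG − |V_th|)² = (V_DD − V_SG)/R.
Let x = V_SG − 1.3. Then 35.7 x² + x − 11.8 = 0, giving x = 0.561 V (positive root), so V_SG = 1.86 V.
I_D = (V_DD − V_SG)/R = (13.1 − 1.86) / 59.5 = 0.189 mA.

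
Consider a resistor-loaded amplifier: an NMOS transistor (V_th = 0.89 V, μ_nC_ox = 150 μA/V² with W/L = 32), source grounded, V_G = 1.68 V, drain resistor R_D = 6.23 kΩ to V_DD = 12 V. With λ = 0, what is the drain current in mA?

V_GS = V_G = 1.68 V, so V_ov = 1.68 − 0.89 = 0.79 V.
k_n = μ_nC_ox · (W/L) = 4.8 mA/V².
Assume saturation: I_D = ½ k_n V_ov² = 0.5 × 4.8 × 0.79² = 1.5 mA, giving V_DS = V_DD − I_D R_D = 12 − 1.5 × 6.23 = 2.67 V.
V_DS = 2.67 V ≥ V_ov = 0.79 V, confirming saturation.

I_D = 1.50 mA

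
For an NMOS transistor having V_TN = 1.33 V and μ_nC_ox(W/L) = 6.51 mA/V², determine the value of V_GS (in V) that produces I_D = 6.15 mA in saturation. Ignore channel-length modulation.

In saturation I_D = ½ k_n (V_GS − V_TN)², so V_GS − V_TN = √(2 I_D / k_n) = √(2 × 6.15 / 6.51) = 1.37 V.
V_GS = 1.33 + 1.37 = 2.7 V.

V_GS = 2.70 V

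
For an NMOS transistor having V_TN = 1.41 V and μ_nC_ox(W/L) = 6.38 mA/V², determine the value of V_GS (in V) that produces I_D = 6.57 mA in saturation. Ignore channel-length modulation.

V_GS = 2.85 V

In saturation I_D = ½ k_n (V_GS − V_TN)², so V_GS − V_TN = √(2 I_D / k_n) = √(2 × 6.57 / 6.38) = 1.44 V.
V_GS = 1.41 + 1.44 = 2.85 V.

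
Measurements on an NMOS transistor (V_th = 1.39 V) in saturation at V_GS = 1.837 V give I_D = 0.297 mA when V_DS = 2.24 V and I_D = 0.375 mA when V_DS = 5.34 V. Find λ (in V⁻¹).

λ = 0.105 V⁻¹

With V_GS fixed, I_D ∝ (1 + λ V_DS) in saturation, so I_D2/I_D1 = (1 + λ V_DS2)/(1 + λ V_DS1).
0.375/0.297 = 1.263 = (1 + 5.34 λ)/(1 + 2.24 λ).
Solving: λ (I_D1 V_DS2 − I_D2 V_DS1) = I_D2 − I_D1, so λ = (0.375 − 0.297) / (0.297 × 5.34 − 0.375 × 2.24) = 0.078 / 0.746 = 0.105 V⁻¹.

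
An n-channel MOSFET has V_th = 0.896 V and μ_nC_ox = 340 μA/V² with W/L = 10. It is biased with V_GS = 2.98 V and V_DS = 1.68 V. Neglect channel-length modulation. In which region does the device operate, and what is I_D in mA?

Triode; I_D = 7.11 mA

k_n = μ_nC_ox · (W/L) = 3.4 mA/V².
V_ov = V_GS − V_th = 2.98 − 0.896 = 2.08 V.
Since V_DS = 1.68 V < V_ov = 2.08 V, the device is in the triode region.
I_D = k_n [V_ov · V_DS − ½ V_DS²] = 3.4 × [2.08 × 1.68 − 0.5 × 1.68²] = 7.11 mA.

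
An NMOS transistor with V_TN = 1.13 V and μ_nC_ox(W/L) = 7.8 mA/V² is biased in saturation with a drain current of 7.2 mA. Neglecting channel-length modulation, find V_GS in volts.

V_GS = 2.49 V

In saturation I_D = ½ k_n (V_GS − V_TN)², so V_GS − V_TN = √(2 I_D / k_n) = √(2 × 7.2 / 7.8) = 1.36 V.
V_GS = 1.13 + 1.36 = 2.49 V.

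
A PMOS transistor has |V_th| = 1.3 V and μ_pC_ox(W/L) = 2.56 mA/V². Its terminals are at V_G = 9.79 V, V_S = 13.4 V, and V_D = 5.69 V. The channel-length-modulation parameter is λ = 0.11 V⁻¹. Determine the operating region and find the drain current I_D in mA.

V_SG = V_S − V_G = 13.4 − 9.79 = 3.61 V; V_SD = V_S − V_D = 13.4 − 5.69 = 7.71 V.
V_ov = V_SG − |V_th| = 3.61 − 1.3 = 2.31 V.
Since V_SD = 7.71 V ≥ V_ov = 2.31 V, the device is in saturation.
I_D = ½ k_p V_ov² (1 + λ V_SD) = 0.5 × 2.56 × 2.31² × (1 + 0.11 × 7.71) = 12.6 mA.

Saturation; I_D = 12.6 mA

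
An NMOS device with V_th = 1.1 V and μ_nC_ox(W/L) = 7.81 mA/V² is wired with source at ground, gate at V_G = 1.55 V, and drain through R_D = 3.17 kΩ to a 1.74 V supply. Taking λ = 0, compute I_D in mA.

V_GS = V_G = 1.55 V, so V_ov = 1.55 − 1.1 = 0.45 V.
Assume saturation: I_D = ½ k_n V_ov² = 0.5 × 7.81 × 0.45² = 0.791 mA, giving V_DS = V_DD − I_D R_D = 1.74 − 0.791 × 3.17 = -0.767 V.
But -0.767 V < V_ov = 0.45 V, so the device is actually in triode.
In triode I_D = k_n[V_ov V_DS − ½ V_DS²] and I_D = (V_DD − V_DS)/R_D. Equating: 12.4 V_DS² − 12.14 V_DS + 1.74 = 0, giving V_DS = 0.174 V (the root below V_ov).
I_D = (1.74 − 0.174) / 3.17 = 0.494 mA.

I_D = 0.494 mA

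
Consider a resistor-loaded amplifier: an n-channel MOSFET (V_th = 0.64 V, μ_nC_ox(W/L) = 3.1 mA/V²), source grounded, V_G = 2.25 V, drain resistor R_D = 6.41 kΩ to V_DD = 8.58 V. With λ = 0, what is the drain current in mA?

V_GS = V_G = 2.25 V, so V_ov = 2.25 − 0.64 = 1.61 V.
Assume saturation: I_D = ½ k_n V_ov² = 0.5 × 3.1 × 1.61² = 4.02 mA, giving V_DS = V_DD − I_D R_D = 8.58 − 4.02 × 6.41 = -17.2 V.
But -17.2 V < V_ov = 1.61 V, so the device is actually in triode.
In triode I_D = k_n[V_ov V_DS − ½ V_DS²] and I_D = (V_DD − V_DS)/R_D. Equating: 9.94 V_DS² − 32.99 V_DS + 8.58 = 0, giving V_DS = 0.284 V (the root below V_ov).
I_D = (8.58 − 0.284) / 6.41 = 1.29 mA.

I_D = 1.29 mA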